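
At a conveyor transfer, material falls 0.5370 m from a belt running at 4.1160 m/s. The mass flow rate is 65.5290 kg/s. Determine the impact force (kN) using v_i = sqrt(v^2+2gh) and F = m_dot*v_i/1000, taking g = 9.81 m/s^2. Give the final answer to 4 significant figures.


v_i = sqrt(4.1160^2 + 2*9.81*0.5370) = 5.24189 m/s
F = 65.5290 * 5.24189 / 1000
F = 0.3435 kN


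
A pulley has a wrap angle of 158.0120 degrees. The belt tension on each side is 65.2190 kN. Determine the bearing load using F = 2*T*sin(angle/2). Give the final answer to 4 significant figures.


F = 2 * 65.2190 * sin(158.0120/2 deg)
F = 128.0 kN


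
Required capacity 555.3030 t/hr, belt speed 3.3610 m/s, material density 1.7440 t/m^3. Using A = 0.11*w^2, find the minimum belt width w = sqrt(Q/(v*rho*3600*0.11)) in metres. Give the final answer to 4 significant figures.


A_req = 555.3030 / (3.3610 * 1.7440 * 3600) = 0.0263156 m^2
w = sqrt(0.0263156 / 0.11)
w = 0.4891 m


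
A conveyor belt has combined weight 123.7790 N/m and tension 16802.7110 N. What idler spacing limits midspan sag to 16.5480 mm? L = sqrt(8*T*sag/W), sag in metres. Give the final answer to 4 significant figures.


sag = 16.5480/1000 = 0.016548 m
L = sqrt(8 * 16802.7110 * 0.016548 / 123.7790)
L = 4.239 m


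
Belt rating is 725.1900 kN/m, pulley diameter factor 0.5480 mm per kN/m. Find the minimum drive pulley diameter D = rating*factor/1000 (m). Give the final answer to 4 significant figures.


D = 725.1900 * 0.5480 / 1000
D = 0.3974 m


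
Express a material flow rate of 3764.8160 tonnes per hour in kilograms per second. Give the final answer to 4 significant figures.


m_dot = 3764.8160 * 1000 / 3600
m_dot = 1046 kg/s


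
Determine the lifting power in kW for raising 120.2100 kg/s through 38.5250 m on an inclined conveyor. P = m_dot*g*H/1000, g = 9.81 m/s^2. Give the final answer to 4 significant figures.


P = 120.2100 * 9.81 * 38.5250 / 1000
P = 45.43 kW


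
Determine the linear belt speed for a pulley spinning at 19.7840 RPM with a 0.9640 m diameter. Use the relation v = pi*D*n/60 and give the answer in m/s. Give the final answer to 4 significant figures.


v = pi * 0.9640 * 19.7840 / 60
v = 0.9986 m/s


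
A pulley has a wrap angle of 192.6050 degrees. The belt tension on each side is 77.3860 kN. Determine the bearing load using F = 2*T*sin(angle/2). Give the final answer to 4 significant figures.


F = 2 * 77.3860 * sin(192.6050/2 deg)
F = 153.8 kN


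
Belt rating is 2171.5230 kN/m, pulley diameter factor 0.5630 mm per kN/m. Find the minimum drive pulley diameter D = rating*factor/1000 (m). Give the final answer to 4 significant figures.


D = 2171.5230 * 0.5630 / 1000
D = 1.223 m


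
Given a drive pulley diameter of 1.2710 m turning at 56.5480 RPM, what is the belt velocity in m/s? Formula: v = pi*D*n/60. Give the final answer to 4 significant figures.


v = pi * 1.2710 * 56.5480 / 60
v = 3.763 m/s


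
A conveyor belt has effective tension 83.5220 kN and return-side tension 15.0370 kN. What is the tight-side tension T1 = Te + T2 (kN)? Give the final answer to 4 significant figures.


T1 = Te + T2 = 83.5220 + 15.0370
T1 = 98.56 kN


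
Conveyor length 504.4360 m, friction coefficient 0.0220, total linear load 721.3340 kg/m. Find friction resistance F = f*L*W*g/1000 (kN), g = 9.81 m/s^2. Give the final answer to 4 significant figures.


F = 0.0220 * 504.4360 * 721.3340 * 9.81 / 1000
F = 78.53 kN


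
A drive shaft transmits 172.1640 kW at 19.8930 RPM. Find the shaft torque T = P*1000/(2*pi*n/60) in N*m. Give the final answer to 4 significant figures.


omega = 2*pi*19.8930/60 = 2.08319 rad/s
T = 172.1640*1000 / 2.08319
T = 82640 N*m


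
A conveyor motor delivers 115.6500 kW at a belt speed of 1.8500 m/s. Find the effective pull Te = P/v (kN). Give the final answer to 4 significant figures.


Te = P / v = 115.6500 / 1.8500
Te = 62.51 kN


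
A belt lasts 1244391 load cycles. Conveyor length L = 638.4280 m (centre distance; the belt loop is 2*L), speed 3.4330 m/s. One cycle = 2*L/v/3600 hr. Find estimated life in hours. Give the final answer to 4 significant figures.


cycle_time = 2 * 638.4280 / 3.4330 / 3600 = 0.103316 hr
life = 1244391 * 0.103316 = 128600 hours


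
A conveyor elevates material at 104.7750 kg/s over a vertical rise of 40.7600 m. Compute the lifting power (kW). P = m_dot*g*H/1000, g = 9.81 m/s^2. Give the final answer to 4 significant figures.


P = 104.7750 * 9.81 * 40.7600 / 1000
P = 41.89 kW


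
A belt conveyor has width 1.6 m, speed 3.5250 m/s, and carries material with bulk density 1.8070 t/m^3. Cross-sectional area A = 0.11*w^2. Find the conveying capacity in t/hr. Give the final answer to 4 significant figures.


A = 0.11 * 1.6^2 = 0.2816 m^2
C = 0.2816 * 3.5250 * 1.8070 * 3600
C = 6457 t/hr


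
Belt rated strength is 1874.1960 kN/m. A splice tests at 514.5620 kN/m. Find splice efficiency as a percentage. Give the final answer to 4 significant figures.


Eff = 514.5620 / 1874.1960 * 100
Eff = 27.46 %


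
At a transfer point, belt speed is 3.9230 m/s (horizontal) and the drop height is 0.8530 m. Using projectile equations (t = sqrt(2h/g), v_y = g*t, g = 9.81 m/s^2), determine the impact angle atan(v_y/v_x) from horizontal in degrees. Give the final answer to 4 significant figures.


t = sqrt(2*0.8530/9.81) = 0.417018 s
v_y = 9.81 * 0.417018 = 4.09095 m/s
angle = atan(4.09095 / 3.9230) = 46.20 deg


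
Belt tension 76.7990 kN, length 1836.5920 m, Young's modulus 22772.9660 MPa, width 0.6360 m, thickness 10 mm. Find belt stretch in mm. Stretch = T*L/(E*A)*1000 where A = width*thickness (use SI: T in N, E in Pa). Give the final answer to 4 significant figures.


A = 0.6360 * 0.01 = 0.00636 m^2
Stretch = 76.7990*1000 * 1836.5920 / (22772.9660e6 * 0.00636) * 1000
Stretch = 973.8 mm


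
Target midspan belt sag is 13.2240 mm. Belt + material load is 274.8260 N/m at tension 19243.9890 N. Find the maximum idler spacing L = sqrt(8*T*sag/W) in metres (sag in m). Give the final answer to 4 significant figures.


sag = 13.2240/1000 = 0.013224 m
L = sqrt(8 * 19243.9890 * 0.013224 / 274.8260)
L = 2.722 m


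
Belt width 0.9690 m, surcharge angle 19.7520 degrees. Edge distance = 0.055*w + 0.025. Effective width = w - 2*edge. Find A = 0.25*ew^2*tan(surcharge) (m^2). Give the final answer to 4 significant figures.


edge = 0.055*0.9690 + 0.025 = 0.078295 m
ew = 0.9690 - 2*0.078295 = 0.81241 m
A = 0.25 * 0.81241^2 * tan(19.7520 deg)
A = 0.05925 m^2


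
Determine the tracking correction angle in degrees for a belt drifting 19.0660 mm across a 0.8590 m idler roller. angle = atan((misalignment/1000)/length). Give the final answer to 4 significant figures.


misalign_m = 19.0660 / 1000 = 0.019066 m
angle = atan(0.019066 / 0.8590)
angle = 1.272 deg


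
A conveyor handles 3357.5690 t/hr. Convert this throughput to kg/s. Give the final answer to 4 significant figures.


m_dot = 3357.5690 * 1000 / 3600
m_dot = 932.7 kg/s


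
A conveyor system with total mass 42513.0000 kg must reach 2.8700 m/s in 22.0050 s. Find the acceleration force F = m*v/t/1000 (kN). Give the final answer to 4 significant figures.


F = 42513.0000 * 2.8700 / 22.0050 / 1000
F = 5.545 kN


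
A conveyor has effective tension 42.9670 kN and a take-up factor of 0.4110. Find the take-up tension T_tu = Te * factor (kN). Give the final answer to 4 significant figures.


T_tu = 42.9670 * 0.4110
T_tu = 17.66 kN


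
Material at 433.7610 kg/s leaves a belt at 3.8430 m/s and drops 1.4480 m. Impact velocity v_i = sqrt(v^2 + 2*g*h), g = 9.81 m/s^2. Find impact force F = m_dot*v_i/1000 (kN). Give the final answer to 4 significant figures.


v_i = sqrt(3.8430^2 + 2*9.81*1.4480) = 6.57103 m/s
F = 433.7610 * 6.57103 / 1000
F = 2.850 kN


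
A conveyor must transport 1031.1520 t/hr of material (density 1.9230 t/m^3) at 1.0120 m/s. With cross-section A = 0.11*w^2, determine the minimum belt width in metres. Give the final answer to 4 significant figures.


A_req = 1031.1520 / (1.0120 * 1.9230 * 3600) = 0.147184 m^2
w = sqrt(0.147184 / 0.11)
w = 1.157 m


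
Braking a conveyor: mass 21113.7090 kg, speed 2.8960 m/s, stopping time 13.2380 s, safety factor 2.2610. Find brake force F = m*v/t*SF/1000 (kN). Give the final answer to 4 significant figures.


F = 21113.7090 * 2.8960 / 13.2380 * 2.2610 / 1000
F = 10.44 kN


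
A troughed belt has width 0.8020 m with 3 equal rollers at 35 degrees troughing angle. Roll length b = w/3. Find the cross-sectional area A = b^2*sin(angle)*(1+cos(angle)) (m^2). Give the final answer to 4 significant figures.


b = 0.8020/3 = 0.267333 m
A = 0.267333^2 * sin(35 deg) * (1 + cos(35 deg))
A = 0.07457 m^2


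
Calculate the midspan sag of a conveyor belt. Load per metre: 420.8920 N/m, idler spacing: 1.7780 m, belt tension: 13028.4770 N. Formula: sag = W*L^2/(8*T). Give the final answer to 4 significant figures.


sag = 420.8920 * 1.7780^2 / (8 * 13028.4770)
sag = 0.01277 m


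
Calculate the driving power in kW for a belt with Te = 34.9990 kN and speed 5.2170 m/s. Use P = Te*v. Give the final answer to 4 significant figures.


P = Te * v = 34.9990 * 5.2170
P = 182.6 kW


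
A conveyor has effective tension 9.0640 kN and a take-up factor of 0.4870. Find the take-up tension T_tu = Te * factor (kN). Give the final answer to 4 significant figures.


T_tu = 9.0640 * 0.4870
T_tu = 4.414 kN


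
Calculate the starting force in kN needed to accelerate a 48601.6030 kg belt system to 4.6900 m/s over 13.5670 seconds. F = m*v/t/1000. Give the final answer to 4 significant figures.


F = 48601.6030 * 4.6900 / 13.5670 / 1000
F = 16.80 kN


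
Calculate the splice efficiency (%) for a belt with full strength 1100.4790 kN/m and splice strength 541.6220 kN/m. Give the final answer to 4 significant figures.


Eff = 541.6220 / 1100.4790 * 100
Eff = 49.22 %


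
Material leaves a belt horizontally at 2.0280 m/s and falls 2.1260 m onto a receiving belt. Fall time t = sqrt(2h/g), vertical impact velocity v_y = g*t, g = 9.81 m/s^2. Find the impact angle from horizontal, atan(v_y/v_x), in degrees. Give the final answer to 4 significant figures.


t = sqrt(2*2.1260/9.81) = 0.658358 s
v_y = 9.81 * 0.658358 = 6.45849 m/s
angle = atan(6.45849 / 2.0280) = 72.57 deg


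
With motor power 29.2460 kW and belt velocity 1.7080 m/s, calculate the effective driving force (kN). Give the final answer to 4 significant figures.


Te = P / v = 29.2460 / 1.7080
Te = 17.12 kN


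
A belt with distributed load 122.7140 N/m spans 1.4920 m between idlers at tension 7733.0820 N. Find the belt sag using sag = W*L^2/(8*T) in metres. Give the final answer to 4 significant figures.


sag = 122.7140 * 1.4920^2 / (8 * 7733.0820)
sag = 0.004416 m


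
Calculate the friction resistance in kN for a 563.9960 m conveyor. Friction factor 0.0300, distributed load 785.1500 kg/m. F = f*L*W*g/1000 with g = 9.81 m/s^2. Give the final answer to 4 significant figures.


F = 0.0300 * 563.9960 * 785.1500 * 9.81 / 1000
F = 130.3 kN


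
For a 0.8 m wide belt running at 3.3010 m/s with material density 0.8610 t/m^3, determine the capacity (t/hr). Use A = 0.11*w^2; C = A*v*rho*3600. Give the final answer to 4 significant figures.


A = 0.11 * 0.8^2 = 0.0704 m^2
C = 0.0704 * 3.3010 * 0.8610 * 3600
C = 720.3 t/hr


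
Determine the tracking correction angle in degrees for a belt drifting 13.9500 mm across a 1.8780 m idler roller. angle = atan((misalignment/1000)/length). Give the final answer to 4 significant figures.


misalign_m = 13.9500 / 1000 = 0.013950 m
angle = atan(0.013950 / 1.8780)
angle = 0.4256 deg


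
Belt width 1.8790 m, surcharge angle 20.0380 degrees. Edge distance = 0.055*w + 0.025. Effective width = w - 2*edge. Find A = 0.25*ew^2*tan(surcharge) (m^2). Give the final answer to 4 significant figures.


edge = 0.055*1.8790 + 0.025 = 0.128345 m
ew = 1.8790 - 2*0.128345 = 1.62231 m
A = 0.25 * 1.62231^2 * tan(20.0380 deg)
A = 0.2400 m^2


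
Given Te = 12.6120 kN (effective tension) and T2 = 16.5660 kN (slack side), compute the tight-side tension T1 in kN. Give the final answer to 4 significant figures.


T1 = Te + T2 = 12.6120 + 16.5660
T1 = 29.18 kN


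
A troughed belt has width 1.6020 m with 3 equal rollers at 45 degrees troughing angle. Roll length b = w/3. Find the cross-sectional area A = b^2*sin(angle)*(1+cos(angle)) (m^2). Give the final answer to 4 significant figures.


b = 1.6020/3 = 0.534 m
A = 0.534^2 * sin(45 deg) * (1 + cos(45 deg))
A = 0.3442 m^2


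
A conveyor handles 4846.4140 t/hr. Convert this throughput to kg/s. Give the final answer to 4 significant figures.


m_dot = 4846.4140 * 1000 / 3600
m_dot = 1346 kg/s


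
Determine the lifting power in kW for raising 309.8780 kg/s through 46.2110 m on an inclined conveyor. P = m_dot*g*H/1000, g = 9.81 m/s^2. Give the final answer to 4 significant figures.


P = 309.8780 * 9.81 * 46.2110 / 1000
P = 140.5 kW


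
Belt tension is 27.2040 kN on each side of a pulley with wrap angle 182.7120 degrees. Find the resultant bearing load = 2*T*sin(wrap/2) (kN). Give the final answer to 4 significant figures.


F = 2 * 27.2040 * sin(182.7120/2 deg)
F = 54.39 kN


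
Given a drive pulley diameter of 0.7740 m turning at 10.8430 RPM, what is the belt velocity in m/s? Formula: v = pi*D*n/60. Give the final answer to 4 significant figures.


v = pi * 0.7740 * 10.8430 / 60
v = 0.4394 m/s


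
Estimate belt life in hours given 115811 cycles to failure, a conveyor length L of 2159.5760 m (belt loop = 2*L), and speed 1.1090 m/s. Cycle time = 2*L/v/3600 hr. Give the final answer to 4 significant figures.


cycle_time = 2 * 2159.5760 / 1.1090 / 3600 = 1.08184 hr
life = 115811 * 1.08184 = 125300 hours


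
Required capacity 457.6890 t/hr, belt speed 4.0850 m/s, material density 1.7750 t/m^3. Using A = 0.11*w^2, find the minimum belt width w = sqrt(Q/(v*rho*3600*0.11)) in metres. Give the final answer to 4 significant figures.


A_req = 457.6890 / (4.0850 * 1.7750 * 3600) = 0.0175339 m^2
w = sqrt(0.0175339 / 0.11)
w = 0.3992 m


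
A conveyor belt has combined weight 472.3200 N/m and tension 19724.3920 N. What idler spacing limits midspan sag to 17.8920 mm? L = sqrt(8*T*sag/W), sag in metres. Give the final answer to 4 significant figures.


sag = 17.8920/1000 = 0.017892 m
L = sqrt(8 * 19724.3920 * 0.017892 / 472.3200)
L = 2.445 m


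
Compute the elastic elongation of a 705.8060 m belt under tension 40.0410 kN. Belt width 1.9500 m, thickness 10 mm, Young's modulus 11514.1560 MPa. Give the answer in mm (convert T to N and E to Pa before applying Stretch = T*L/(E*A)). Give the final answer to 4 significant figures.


A = 1.9500 * 0.01 = 0.01950 m^2
Stretch = 40.0410*1000 * 705.8060 / (11514.1560e6 * 0.01950) * 1000
Stretch = 125.9 mm


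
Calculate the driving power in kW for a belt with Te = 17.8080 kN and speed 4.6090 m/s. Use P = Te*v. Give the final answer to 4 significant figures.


P = Te * v = 17.8080 * 4.6090
P = 82.08 kW


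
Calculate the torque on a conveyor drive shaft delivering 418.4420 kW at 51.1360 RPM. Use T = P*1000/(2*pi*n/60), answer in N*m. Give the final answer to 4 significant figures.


omega = 2*pi*51.1360/60 = 5.35495 rad/s
T = 418.4420*1000 / 5.35495
T = 78140 N*m


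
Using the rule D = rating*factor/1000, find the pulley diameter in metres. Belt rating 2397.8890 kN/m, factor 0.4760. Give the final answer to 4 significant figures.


D = 2397.8890 * 0.4760 / 1000
D = 1.141 m


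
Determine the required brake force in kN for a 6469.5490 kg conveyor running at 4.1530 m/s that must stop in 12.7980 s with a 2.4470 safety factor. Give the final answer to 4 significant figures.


F = 6469.5490 * 4.1530 / 12.7980 * 2.4470 / 1000
F = 5.137 kN


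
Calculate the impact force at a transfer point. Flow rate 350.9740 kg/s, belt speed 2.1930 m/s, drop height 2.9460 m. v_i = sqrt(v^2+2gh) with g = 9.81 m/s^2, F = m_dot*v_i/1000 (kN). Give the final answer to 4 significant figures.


v_i = sqrt(2.1930^2 + 2*9.81*2.9460) = 7.91263 m/s
F = 350.9740 * 7.91263 / 1000
F = 2.777 kN


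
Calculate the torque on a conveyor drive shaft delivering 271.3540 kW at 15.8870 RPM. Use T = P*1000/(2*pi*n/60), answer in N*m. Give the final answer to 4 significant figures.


omega = 2*pi*15.8870/60 = 1.66368 rad/s
T = 271.3540*1000 / 1.66368
T = 163100 N*m


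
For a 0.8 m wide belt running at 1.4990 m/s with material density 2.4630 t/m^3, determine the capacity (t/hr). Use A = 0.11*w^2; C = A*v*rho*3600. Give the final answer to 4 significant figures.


A = 0.11 * 0.8^2 = 0.0704 m^2
C = 0.0704 * 1.4990 * 2.4630 * 3600
C = 935.7 t/hr


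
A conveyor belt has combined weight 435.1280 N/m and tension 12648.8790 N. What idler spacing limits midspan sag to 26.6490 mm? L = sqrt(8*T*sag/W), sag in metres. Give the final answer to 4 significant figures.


sag = 26.6490/1000 = 0.026649 m
L = sqrt(8 * 12648.8790 * 0.026649 / 435.1280)
L = 2.489 m


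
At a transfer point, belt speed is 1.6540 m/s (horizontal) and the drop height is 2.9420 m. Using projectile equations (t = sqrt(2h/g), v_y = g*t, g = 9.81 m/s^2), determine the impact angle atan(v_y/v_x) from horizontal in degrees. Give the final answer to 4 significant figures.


t = sqrt(2*2.9420/9.81) = 0.774465 s
v_y = 9.81 * 0.774465 = 7.5975 m/s
angle = atan(7.5975 / 1.6540) = 77.72 deg


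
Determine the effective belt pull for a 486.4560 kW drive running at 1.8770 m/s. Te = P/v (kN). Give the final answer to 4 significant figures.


Te = P / v = 486.4560 / 1.8770
Te = 259.2 kN


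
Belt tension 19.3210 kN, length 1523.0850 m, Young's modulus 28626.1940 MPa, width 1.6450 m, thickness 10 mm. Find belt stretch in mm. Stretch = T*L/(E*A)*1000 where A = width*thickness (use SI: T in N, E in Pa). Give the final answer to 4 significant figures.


A = 1.6450 * 0.01 = 0.01645 m^2
Stretch = 19.3210*1000 * 1523.0850 / (28626.1940e6 * 0.01645) * 1000
Stretch = 62.49 mm


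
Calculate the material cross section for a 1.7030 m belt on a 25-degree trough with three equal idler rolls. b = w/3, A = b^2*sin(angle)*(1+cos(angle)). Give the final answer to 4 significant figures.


b = 1.7030/3 = 0.567667 m
A = 0.567667^2 * sin(25 deg) * (1 + cos(25 deg))
A = 0.2596 m^2


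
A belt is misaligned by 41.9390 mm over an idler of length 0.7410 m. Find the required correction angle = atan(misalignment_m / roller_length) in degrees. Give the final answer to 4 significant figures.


misalign_m = 41.9390 / 1000 = 0.041939 m
angle = atan(0.041939 / 0.7410)
angle = 3.239 deg


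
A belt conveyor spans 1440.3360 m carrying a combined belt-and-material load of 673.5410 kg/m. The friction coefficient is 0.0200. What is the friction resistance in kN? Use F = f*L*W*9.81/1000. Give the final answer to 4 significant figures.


F = 0.0200 * 1440.3360 * 673.5410 * 9.81 / 1000
F = 190.3 kN


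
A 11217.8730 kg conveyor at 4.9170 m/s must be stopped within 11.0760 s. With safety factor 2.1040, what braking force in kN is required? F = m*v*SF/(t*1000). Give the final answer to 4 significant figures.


F = 11217.8730 * 4.9170 / 11.0760 * 2.1040 / 1000
F = 10.48 kN


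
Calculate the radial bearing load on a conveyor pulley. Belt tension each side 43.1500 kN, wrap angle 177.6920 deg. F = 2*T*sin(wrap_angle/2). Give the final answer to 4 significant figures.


F = 2 * 43.1500 * sin(177.6920/2 deg)
F = 86.28 kN


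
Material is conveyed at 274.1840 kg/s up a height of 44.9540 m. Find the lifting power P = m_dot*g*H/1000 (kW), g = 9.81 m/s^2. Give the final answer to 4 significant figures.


P = 274.1840 * 9.81 * 44.9540 / 1000
P = 120.9 kW


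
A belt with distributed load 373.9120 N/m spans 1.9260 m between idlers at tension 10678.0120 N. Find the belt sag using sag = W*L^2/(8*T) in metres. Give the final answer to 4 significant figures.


sag = 373.9120 * 1.9260^2 / (8 * 10678.0120)
sag = 0.01624 m


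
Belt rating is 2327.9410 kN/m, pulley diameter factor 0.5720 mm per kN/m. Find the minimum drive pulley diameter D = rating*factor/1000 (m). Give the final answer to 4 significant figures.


D = 2327.9410 * 0.5720 / 1000
D = 1.332 m


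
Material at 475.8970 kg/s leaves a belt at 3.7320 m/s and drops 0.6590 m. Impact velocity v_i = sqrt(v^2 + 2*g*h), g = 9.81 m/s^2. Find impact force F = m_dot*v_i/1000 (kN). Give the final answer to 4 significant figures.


v_i = sqrt(3.7320^2 + 2*9.81*0.6590) = 5.18241 m/s
F = 475.8970 * 5.18241 / 1000
F = 2.466 kN


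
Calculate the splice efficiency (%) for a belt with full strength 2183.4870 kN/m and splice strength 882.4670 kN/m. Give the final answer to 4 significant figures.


Eff = 882.4670 / 2183.4870 * 100
Eff = 40.42 %


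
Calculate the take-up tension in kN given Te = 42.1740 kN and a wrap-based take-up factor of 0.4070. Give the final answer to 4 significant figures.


T_tu = 42.1740 * 0.4070
T_tu = 17.16 kN


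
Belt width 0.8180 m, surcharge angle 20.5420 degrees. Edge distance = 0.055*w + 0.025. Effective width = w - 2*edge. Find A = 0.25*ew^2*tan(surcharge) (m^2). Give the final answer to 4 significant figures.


edge = 0.055*0.8180 + 0.025 = 0.06999 m
ew = 0.8180 - 2*0.06999 = 0.67802 m
A = 0.25 * 0.67802^2 * tan(20.5420 deg)
A = 0.04307 m^2


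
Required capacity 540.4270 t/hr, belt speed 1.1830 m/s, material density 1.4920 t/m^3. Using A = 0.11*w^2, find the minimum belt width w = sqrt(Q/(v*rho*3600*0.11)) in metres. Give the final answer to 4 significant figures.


A_req = 540.4270 / (1.1830 * 1.4920 * 3600) = 0.0850513 m^2
w = sqrt(0.0850513 / 0.11)
w = 0.8793 m


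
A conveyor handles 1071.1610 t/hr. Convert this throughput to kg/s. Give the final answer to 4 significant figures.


m_dot = 1071.1610 * 1000 / 3600
m_dot = 297.5 kg/s


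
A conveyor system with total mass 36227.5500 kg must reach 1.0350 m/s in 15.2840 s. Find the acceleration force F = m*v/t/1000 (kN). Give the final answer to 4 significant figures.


F = 36227.5500 * 1.0350 / 15.2840 / 1000
F = 2.453 kN


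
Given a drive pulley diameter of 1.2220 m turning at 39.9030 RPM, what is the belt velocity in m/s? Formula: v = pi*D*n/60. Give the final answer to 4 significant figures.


v = pi * 1.2220 * 39.9030 / 60
v = 2.553 m/s


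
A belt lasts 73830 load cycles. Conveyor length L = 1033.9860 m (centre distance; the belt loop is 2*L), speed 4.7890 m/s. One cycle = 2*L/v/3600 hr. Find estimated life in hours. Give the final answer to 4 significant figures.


cycle_time = 2 * 1033.9860 / 4.7890 / 3600 = 0.119949 hr
life = 73830 * 0.119949 = 8856 hours


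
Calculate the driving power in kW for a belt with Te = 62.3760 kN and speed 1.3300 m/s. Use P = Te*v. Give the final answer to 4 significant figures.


P = Te * v = 62.3760 * 1.3300
P = 82.96 kW


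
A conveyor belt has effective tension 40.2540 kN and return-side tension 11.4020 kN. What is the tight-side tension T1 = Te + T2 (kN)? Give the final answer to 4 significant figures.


T1 = Te + T2 = 40.2540 + 11.4020
T1 = 51.66 kN


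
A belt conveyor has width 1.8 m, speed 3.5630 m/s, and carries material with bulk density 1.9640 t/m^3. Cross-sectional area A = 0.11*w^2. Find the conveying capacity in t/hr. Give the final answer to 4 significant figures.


A = 0.11 * 1.8^2 = 0.3564 m^2
C = 0.3564 * 3.5630 * 1.9640 * 3600
C = 8978 t/hr


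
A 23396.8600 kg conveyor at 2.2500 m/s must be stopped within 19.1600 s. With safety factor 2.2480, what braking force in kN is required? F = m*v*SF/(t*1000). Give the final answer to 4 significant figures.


F = 23396.8600 * 2.2500 / 19.1600 * 2.2480 / 1000
F = 6.176 kN


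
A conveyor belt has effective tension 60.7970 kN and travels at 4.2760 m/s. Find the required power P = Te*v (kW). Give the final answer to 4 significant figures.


P = Te * v = 60.7970 * 4.2760
P = 260.0 kW


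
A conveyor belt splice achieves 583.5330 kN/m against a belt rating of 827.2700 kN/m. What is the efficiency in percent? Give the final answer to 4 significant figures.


Eff = 583.5330 / 827.2700 * 100
Eff = 70.54 %


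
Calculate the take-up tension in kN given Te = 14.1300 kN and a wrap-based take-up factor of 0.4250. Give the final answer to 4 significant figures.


T_tu = 14.1300 * 0.4250
T_tu = 6.005 kN


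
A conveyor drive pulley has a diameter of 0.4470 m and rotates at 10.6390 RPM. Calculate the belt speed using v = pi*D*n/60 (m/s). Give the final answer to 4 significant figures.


v = pi * 0.4470 * 10.6390 / 60
v = 0.2490 m/s


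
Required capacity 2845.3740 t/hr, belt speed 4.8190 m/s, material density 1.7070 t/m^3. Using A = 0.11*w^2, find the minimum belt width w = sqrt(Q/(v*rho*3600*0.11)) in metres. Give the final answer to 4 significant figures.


A_req = 2845.3740 / (4.8190 * 1.7070 * 3600) = 0.096083 m^2
w = sqrt(0.096083 / 0.11)
w = 0.9346 m


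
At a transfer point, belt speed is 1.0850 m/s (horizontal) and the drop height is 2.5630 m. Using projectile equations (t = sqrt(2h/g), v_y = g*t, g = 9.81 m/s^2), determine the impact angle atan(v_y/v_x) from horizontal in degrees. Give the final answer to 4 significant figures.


t = sqrt(2*2.5630/9.81) = 0.722861 s
v_y = 9.81 * 0.722861 = 7.09127 m/s
angle = atan(7.09127 / 1.0850) = 81.30 deg


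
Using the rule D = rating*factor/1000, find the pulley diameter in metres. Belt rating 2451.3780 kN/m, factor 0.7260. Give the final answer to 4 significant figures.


D = 2451.3780 * 0.7260 / 1000
D = 1.780 m


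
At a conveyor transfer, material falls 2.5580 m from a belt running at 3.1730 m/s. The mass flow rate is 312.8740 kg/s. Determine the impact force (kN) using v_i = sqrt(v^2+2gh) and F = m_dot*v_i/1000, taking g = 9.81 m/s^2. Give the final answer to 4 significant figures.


v_i = sqrt(3.1730^2 + 2*9.81*2.5580) = 7.76247 m/s
F = 312.8740 * 7.76247 / 1000
F = 2.429 kN


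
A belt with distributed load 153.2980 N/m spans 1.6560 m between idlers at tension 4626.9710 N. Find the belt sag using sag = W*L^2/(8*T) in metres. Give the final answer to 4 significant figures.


sag = 153.2980 * 1.6560^2 / (8 * 4626.9710)
sag = 0.01136 m


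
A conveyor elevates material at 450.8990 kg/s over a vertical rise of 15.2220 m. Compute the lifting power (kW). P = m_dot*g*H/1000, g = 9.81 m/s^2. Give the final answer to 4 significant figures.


P = 450.8990 * 9.81 * 15.2220 / 1000
P = 67.33 kW


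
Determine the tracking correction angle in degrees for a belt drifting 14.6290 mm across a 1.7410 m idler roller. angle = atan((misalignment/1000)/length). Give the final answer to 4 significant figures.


misalign_m = 14.6290 / 1000 = 0.014629 m
angle = atan(0.014629 / 1.7410)
angle = 0.4814 deg


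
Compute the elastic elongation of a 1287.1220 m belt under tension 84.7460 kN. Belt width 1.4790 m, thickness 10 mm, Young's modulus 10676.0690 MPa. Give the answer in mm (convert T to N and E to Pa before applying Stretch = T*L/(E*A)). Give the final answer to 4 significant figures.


A = 1.4790 * 0.01 = 0.01479 m^2
Stretch = 84.7460*1000 * 1287.1220 / (10676.0690e6 * 0.01479) * 1000
Stretch = 690.8 mm


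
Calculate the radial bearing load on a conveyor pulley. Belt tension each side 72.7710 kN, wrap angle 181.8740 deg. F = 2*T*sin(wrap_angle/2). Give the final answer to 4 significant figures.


F = 2 * 72.7710 * sin(181.8740/2 deg)
F = 145.5 kN


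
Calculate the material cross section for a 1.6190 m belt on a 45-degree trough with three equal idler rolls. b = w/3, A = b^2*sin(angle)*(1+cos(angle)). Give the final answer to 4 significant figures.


b = 1.6190/3 = 0.539667 m
A = 0.539667^2 * sin(45 deg) * (1 + cos(45 deg))
A = 0.3516 m^2


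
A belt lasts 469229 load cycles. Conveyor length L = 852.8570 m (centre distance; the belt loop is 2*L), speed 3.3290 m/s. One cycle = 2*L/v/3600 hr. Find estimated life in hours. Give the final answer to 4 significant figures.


cycle_time = 2 * 852.8570 / 3.3290 / 3600 = 0.142328 hr
life = 469229 * 0.142328 = 66780 hours


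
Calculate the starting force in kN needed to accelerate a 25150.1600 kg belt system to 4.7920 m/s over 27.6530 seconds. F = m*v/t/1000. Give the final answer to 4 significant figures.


F = 25150.1600 * 4.7920 / 27.6530 / 1000
F = 4.358 kN


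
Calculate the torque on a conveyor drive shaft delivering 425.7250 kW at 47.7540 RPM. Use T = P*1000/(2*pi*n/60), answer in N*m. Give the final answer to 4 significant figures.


omega = 2*pi*47.7540/60 = 5.00079 rad/s
T = 425.7250*1000 / 5.00079
T = 85130 N*m


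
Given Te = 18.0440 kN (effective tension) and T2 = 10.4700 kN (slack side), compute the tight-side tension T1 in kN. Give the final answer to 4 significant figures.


T1 = Te + T2 = 18.0440 + 10.4700
T1 = 28.51 kN


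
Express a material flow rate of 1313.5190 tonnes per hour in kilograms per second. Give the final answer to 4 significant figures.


m_dot = 1313.5190 * 1000 / 3600
m_dot = 364.9 kg/s


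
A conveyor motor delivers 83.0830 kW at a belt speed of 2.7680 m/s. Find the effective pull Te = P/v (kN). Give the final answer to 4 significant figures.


Te = P / v = 83.0830 / 2.7680
Te = 30.02 kN


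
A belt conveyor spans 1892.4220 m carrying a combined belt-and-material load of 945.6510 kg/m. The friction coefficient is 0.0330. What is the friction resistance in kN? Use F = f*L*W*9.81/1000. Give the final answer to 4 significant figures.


F = 0.0330 * 1892.4220 * 945.6510 * 9.81 / 1000
F = 579.3 kN


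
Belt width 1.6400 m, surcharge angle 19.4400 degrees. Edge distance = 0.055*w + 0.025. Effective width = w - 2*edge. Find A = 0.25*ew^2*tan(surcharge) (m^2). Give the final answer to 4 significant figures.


edge = 0.055*1.6400 + 0.025 = 0.1152 m
ew = 1.6400 - 2*0.1152 = 1.4096 m
A = 0.25 * 1.4096^2 * tan(19.4400 deg)
A = 0.1753 m^2


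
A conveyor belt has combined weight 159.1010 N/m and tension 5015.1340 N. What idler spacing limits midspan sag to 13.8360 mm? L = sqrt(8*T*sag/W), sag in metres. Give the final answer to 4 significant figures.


sag = 13.8360/1000 = 0.013836 m
L = sqrt(8 * 5015.1340 * 0.013836 / 159.1010)
L = 1.868 m


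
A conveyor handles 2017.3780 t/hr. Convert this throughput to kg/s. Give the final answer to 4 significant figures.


m_dot = 2017.3780 * 1000 / 3600
m_dot = 560.4 kg/s


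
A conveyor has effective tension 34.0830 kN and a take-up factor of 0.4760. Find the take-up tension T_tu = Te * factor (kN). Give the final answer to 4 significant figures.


T_tu = 34.0830 * 0.4760
T_tu = 16.22 kN


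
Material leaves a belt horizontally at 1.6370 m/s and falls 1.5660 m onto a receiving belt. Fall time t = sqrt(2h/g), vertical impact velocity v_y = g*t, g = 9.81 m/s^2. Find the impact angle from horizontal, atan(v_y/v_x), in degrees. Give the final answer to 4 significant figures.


t = sqrt(2*1.5660/9.81) = 0.565036 s
v_y = 9.81 * 0.565036 = 5.543 m/s
angle = atan(5.543 / 1.6370) = 73.55 deg


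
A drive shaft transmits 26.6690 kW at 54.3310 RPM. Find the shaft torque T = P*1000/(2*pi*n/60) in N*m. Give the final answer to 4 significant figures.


omega = 2*pi*54.3310/60 = 5.68953 rad/s
T = 26.6690*1000 / 5.68953
T = 4687 N*m


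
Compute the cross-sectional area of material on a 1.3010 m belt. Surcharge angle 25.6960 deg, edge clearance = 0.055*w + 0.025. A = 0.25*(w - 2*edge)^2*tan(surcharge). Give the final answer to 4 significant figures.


edge = 0.055*1.3010 + 0.025 = 0.096555 m
ew = 1.3010 - 2*0.096555 = 1.10789 m
A = 0.25 * 1.10789^2 * tan(25.6960 deg)
A = 0.1477 m^2


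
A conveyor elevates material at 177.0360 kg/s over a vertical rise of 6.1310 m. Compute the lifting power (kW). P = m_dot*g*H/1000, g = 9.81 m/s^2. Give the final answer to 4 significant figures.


P = 177.0360 * 9.81 * 6.1310 / 1000
P = 10.65 kW


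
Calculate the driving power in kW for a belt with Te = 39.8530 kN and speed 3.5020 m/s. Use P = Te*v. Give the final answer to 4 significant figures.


P = Te * v = 39.8530 * 3.5020
P = 139.6 kW


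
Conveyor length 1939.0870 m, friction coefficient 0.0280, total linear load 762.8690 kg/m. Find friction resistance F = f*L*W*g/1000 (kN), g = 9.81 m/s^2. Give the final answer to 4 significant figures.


F = 0.0280 * 1939.0870 * 762.8690 * 9.81 / 1000
F = 406.3 kN


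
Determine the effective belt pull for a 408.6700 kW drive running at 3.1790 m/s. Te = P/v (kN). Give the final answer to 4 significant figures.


Te = P / v = 408.6700 / 3.1790
Te = 128.6 kN


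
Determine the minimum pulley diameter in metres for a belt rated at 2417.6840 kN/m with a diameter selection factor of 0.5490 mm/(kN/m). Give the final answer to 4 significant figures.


D = 2417.6840 * 0.5490 / 1000
D = 1.327 m


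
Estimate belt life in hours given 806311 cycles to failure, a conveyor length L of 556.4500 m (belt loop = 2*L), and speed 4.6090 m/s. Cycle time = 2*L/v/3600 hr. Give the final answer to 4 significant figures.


cycle_time = 2 * 556.4500 / 4.6090 / 3600 = 0.0670729 hr
life = 806311 * 0.0670729 = 54080 hours


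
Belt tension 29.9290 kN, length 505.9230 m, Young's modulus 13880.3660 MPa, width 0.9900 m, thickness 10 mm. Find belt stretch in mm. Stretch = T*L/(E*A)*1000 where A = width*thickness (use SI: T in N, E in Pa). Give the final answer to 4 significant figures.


A = 0.9900 * 0.01 = 0.00990 m^2
Stretch = 29.9290*1000 * 505.9230 / (13880.3660e6 * 0.00990) * 1000
Stretch = 110.2 mm


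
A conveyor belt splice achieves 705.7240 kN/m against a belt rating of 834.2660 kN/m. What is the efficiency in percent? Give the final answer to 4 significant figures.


Eff = 705.7240 / 834.2660 * 100
Eff = 84.59 %


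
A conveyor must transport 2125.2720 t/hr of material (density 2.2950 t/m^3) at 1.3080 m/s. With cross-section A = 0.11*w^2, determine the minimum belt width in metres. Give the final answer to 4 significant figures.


A_req = 2125.2720 / (1.3080 * 2.2950 * 3600) = 0.196663 m^2
w = sqrt(0.196663 / 0.11)
w = 1.337 m


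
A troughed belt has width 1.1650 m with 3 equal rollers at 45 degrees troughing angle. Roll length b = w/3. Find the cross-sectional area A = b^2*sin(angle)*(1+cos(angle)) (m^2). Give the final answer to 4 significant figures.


b = 1.1650/3 = 0.388333 m
A = 0.388333^2 * sin(45 deg) * (1 + cos(45 deg))
A = 0.1820 m^2


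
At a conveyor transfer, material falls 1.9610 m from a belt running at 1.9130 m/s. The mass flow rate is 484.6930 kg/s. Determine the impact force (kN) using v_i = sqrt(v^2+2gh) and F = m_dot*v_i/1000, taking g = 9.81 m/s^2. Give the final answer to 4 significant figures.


v_i = sqrt(1.9130^2 + 2*9.81*1.9610) = 6.4911 m/s
F = 484.6930 * 6.4911 / 1000
F = 3.146 kN


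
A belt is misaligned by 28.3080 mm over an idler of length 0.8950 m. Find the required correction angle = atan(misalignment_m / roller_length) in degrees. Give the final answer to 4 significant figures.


misalign_m = 28.3080 / 1000 = 0.028308 m
angle = atan(0.028308 / 0.8950)
angle = 1.812 deg


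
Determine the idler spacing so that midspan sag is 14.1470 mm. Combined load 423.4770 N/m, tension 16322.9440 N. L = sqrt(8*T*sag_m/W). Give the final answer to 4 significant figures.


sag = 14.1470/1000 = 0.014147 m
L = sqrt(8 * 16322.9440 * 0.014147 / 423.4770)
L = 2.089 m


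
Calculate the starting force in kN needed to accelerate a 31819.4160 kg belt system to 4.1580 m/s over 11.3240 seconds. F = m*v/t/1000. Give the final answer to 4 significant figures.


F = 31819.4160 * 4.1580 / 11.3240 / 1000
F = 11.68 kN


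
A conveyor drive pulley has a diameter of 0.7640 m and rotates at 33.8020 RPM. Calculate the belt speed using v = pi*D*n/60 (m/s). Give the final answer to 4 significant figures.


v = pi * 0.7640 * 33.8020 / 60
v = 1.352 m/s


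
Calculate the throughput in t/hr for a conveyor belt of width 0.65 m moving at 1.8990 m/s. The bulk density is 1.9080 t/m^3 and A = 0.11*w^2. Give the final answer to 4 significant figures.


A = 0.11 * 0.65^2 = 0.046475 m^2
C = 0.046475 * 1.8990 * 1.9080 * 3600
C = 606.2 t/hr


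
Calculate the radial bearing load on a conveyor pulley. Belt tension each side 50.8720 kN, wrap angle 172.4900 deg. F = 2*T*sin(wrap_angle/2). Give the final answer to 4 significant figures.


F = 2 * 50.8720 * sin(172.4900/2 deg)
F = 101.5 kN


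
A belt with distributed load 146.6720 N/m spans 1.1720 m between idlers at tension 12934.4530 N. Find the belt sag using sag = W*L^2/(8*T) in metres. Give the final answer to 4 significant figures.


sag = 146.6720 * 1.1720^2 / (8 * 12934.4530)
sag = 0.001947 m


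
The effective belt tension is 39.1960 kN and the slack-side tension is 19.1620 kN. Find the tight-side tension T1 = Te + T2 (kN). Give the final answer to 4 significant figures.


T1 = Te + T2 = 39.1960 + 19.1620
T1 = 58.36 kN


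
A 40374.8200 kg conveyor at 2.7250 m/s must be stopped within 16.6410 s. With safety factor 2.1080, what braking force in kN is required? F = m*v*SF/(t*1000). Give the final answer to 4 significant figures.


F = 40374.8200 * 2.7250 / 16.6410 * 2.1080 / 1000
F = 13.94 kN


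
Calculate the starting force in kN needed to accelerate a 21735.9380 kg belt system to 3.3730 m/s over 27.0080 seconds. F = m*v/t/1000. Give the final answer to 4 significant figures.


F = 21735.9380 * 3.3730 / 27.0080 / 1000
F = 2.715 kN


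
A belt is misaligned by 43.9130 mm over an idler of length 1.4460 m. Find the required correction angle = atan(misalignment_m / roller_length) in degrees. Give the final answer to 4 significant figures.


misalign_m = 43.9130 / 1000 = 0.043913 m
angle = atan(0.043913 / 1.4460)
angle = 1.739 deg


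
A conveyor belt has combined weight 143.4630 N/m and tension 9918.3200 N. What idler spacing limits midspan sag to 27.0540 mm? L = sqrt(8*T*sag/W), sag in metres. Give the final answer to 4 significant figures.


sag = 27.0540/1000 = 0.027054 m
L = sqrt(8 * 9918.3200 * 0.027054 / 143.4630)
L = 3.868 m


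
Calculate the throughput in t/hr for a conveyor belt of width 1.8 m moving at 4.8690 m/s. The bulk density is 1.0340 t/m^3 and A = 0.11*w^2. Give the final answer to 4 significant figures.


A = 0.11 * 1.8^2 = 0.3564 m^2
C = 0.3564 * 4.8690 * 1.0340 * 3600
C = 6460 t/hr


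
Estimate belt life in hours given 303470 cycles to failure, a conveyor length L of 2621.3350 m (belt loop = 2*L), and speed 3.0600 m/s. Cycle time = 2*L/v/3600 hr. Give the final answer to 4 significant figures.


cycle_time = 2 * 2621.3350 / 3.0600 / 3600 = 0.475914 hr
life = 303470 * 0.475914 = 144400 hours


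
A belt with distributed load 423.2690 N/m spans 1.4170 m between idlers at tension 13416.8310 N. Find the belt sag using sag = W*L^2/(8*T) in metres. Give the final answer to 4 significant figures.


sag = 423.2690 * 1.4170^2 / (8 * 13416.8310)
sag = 0.007918 m


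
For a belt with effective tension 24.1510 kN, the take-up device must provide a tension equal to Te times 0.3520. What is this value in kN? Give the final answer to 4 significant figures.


T_tu = 24.1510 * 0.3520
T_tu = 8.501 kN


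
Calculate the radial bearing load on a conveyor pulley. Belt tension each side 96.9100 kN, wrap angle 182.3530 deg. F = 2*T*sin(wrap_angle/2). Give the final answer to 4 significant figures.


F = 2 * 96.9100 * sin(182.3530/2 deg)
F = 193.8 kN


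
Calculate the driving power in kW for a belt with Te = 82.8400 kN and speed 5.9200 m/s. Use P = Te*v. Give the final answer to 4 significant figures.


P = Te * v = 82.8400 * 5.9200
P = 490.4 kW


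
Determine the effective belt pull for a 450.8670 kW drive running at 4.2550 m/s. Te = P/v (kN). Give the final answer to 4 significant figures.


Te = P / v = 450.8670 / 4.2550
Te = 106.0 kN
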